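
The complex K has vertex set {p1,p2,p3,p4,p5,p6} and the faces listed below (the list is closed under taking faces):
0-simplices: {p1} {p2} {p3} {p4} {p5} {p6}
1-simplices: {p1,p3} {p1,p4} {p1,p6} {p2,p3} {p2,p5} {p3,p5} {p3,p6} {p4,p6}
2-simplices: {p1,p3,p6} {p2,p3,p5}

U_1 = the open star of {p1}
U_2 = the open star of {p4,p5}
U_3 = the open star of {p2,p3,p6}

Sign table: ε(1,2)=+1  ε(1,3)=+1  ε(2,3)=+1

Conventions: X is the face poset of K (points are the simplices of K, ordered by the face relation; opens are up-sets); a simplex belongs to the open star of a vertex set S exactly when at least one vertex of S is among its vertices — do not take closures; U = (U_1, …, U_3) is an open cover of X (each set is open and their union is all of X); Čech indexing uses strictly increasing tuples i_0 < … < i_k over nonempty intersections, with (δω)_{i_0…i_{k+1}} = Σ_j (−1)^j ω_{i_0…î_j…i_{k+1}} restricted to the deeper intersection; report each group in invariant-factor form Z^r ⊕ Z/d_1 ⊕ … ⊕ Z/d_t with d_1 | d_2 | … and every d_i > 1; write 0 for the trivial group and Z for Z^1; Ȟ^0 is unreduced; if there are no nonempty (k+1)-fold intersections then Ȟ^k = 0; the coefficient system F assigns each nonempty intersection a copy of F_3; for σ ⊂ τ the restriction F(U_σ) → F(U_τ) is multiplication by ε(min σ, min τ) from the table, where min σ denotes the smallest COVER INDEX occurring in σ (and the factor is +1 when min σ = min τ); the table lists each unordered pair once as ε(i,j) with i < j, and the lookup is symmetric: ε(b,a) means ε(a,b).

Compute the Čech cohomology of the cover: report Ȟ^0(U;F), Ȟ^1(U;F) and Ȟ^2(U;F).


nonempty overlaps:
  U1={{p1},{p1,p3},{p1,p4},{p1,p6},{p1,p3,p6}} U2={{p4},{p5},{p1,p4},{p2,p5},{p3,p5},{p4,p6},{p2,p3,p5}} U3={{p2},{p3},{p6},{p1,p3},{p1,p6},{p2,p3},{p2,p5},{p3,p5},{p3,p6},{p4,p6},{p1,p3,p6},{p2,p3,p5}}
  U12={{p1,p4}} U13={{p1,p3},{p1,p6},{p1,p3,p6}} U23={{p2,p5},{p3,p5},{p4,p6},{p2,p3,p5}}
C dims 3,3; δ0: rk_F3 2
degree 0: 3−2−0 = 1 → Ȟ^0 ≅ Z/3
degree 1: 3−0−2 = 1 → Ȟ^1 ≅ Z/3
degree 2: 0−0−0 = 0 → Ȟ^2 ≅ 0

Ȟ^0 = Z/3, Ȟ^1 = Z/3, Ȟ^2 = 0


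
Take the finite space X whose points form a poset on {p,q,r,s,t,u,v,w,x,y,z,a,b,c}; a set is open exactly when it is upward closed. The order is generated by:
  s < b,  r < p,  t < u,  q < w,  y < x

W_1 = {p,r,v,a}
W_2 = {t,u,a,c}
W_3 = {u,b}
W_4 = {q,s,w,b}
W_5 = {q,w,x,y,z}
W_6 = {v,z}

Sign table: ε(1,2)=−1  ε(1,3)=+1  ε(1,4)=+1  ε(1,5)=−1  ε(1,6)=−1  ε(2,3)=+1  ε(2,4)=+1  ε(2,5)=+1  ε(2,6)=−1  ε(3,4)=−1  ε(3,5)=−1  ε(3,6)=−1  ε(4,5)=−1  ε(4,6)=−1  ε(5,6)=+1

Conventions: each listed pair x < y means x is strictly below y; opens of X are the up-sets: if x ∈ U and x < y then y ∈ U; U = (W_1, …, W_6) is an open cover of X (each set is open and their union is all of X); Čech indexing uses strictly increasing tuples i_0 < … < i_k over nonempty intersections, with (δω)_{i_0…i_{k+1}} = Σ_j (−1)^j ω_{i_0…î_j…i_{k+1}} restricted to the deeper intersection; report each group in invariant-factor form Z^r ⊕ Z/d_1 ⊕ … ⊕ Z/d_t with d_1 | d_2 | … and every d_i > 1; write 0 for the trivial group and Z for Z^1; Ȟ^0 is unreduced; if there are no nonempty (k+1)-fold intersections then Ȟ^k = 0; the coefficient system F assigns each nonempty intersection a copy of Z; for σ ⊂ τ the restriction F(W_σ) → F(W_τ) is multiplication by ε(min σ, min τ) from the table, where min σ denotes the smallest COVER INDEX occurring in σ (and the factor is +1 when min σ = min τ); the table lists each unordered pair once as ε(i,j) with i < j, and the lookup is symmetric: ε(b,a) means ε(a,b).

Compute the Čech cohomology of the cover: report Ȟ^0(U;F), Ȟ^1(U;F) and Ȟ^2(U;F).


nonempty intersections:
  W12={a} W16={v} W23={u} W34={b} W45={q,w} W56={z}
C dims 6,6; δ0: rk 5, SNF 1^5
Ȟ^0: (6−5)−0=1 ⇒ Z
Ȟ^1: (6−0)−5=1 ⇒ Z
Ȟ^2: (0−0)−0=0 ⇒ 0

Ȟ^0 = Z,  Ȟ^1 = Z,  Ȟ^2 = 0


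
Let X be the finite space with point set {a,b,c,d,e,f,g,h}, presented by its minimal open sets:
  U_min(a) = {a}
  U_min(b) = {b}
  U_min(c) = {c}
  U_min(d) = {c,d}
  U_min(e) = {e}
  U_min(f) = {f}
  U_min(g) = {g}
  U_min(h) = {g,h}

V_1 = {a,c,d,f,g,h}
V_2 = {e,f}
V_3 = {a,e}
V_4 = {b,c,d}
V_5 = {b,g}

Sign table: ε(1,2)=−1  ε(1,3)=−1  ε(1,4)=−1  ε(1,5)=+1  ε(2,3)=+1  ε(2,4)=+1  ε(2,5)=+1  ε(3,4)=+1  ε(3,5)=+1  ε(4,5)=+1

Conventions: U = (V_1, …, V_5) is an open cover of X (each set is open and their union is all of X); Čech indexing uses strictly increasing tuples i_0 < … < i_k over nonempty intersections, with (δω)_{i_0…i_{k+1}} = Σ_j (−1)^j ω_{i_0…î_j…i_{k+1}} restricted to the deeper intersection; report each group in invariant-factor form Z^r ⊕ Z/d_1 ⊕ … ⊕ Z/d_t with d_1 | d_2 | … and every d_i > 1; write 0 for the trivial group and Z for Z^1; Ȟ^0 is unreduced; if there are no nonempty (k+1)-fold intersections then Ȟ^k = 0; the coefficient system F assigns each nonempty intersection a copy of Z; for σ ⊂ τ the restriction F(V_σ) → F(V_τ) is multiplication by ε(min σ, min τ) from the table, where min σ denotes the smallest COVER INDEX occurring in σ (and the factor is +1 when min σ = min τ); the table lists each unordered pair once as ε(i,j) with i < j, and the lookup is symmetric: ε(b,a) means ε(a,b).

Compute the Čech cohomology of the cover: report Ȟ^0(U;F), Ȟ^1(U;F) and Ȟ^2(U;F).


Ȟ^0 = 0; Ȟ^1 = Z ⊕ Z/2; Ȟ^2 = 0

intersection data:
  V12={f} V13={a} V14={c,d} V15={g} V23={e} V45={b}
C dims 5,6; δ0: rk 5, SNF 1^4·2
Ȟ^0 = (5 − 5) − 0 = 0, so Ȟ^0 ≅ 0
Ȟ^1 = (6 − 0) − 5 = 1 plus torsion [2], so Ȟ^1 ≅ Z ⊕ Z/2
Ȟ^2 = (0 − 0) − 0 = 0, so Ȟ^2 ≅ 0


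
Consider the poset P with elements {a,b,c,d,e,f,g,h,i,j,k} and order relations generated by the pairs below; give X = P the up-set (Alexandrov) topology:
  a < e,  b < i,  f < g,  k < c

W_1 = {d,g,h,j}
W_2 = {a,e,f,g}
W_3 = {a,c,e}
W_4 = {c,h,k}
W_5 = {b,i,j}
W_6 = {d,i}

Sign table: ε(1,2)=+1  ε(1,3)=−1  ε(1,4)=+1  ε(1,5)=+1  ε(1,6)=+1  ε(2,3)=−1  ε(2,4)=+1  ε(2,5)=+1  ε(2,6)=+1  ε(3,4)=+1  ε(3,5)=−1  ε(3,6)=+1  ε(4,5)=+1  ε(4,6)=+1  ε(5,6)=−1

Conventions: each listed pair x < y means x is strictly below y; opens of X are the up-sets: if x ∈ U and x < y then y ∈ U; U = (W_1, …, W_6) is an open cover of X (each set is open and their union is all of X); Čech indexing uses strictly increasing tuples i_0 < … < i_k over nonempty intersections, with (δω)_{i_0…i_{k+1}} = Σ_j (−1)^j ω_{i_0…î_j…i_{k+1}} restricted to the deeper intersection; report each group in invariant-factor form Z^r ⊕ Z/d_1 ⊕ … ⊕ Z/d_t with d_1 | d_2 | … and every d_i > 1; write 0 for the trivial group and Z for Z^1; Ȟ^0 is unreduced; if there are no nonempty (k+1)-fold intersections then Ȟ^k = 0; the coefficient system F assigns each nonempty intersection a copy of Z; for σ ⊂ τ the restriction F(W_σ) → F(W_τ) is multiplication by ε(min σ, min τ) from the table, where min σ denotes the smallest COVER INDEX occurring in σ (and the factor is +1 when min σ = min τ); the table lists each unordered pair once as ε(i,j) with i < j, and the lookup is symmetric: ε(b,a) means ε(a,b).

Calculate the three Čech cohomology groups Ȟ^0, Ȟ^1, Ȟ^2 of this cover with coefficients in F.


nerve simplices:
  W12={g} W14={h} W15={j} W16={d} W23={a,e} W34={c} W56={i}
C dims 6,7; δ0: rk 6, SNF 1^5·2
degree 0: 6−6−0 = 0 → Ȟ^0 ≅ 0
degree 1: 7−0−6 = 1 plus torsion [2] → Ȟ^1 ≅ Z ⊕ Z/2
degree 2: 0−0−0 = 0 → Ȟ^2 ≅ 0

Ȟ^0 ≅ 0, Ȟ^1 ≅ Z ⊕ Z/2 and Ȟ^2 ≅ 0


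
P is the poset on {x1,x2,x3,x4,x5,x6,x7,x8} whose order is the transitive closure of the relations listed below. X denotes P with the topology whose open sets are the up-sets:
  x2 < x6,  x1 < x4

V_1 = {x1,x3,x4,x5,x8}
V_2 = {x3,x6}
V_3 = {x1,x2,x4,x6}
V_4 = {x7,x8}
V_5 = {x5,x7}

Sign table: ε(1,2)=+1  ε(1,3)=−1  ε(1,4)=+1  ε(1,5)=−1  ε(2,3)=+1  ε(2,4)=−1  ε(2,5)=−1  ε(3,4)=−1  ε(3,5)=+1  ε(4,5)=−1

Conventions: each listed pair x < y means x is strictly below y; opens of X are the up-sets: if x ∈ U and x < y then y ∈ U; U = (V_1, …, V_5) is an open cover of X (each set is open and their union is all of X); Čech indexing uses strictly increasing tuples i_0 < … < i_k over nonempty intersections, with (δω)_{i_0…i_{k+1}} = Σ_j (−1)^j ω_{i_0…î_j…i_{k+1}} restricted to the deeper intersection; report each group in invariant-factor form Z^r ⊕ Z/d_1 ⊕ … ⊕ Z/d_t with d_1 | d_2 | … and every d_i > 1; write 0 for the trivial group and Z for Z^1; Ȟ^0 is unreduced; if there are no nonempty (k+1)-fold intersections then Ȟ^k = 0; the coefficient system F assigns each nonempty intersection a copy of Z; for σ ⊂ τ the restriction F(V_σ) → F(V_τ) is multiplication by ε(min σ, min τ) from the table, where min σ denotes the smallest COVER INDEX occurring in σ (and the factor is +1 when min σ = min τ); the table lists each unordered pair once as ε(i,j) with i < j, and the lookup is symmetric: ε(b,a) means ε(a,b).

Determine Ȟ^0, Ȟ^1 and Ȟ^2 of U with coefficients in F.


nonempty intersections:
  V12={x3} V13={x1,x4} V14={x8} V15={x5} V23={x6} V45={x7}
C dims 5,6; δ0: rk 5, SNF 1^4·2
Ȟ^0: (5−5)−0=0 ⇒ 0
Ȟ^1: (6−0)−5=1 plus torsion [2] ⇒ Z ⊕ Z/2
Ȟ^2: (0−0)−0=0 ⇒ 0

Ȟ^0(U;F) ≅ 0, Ȟ^1(U;F) ≅ Z ⊕ Z/2, Ȟ^2(U;F) ≅ 0


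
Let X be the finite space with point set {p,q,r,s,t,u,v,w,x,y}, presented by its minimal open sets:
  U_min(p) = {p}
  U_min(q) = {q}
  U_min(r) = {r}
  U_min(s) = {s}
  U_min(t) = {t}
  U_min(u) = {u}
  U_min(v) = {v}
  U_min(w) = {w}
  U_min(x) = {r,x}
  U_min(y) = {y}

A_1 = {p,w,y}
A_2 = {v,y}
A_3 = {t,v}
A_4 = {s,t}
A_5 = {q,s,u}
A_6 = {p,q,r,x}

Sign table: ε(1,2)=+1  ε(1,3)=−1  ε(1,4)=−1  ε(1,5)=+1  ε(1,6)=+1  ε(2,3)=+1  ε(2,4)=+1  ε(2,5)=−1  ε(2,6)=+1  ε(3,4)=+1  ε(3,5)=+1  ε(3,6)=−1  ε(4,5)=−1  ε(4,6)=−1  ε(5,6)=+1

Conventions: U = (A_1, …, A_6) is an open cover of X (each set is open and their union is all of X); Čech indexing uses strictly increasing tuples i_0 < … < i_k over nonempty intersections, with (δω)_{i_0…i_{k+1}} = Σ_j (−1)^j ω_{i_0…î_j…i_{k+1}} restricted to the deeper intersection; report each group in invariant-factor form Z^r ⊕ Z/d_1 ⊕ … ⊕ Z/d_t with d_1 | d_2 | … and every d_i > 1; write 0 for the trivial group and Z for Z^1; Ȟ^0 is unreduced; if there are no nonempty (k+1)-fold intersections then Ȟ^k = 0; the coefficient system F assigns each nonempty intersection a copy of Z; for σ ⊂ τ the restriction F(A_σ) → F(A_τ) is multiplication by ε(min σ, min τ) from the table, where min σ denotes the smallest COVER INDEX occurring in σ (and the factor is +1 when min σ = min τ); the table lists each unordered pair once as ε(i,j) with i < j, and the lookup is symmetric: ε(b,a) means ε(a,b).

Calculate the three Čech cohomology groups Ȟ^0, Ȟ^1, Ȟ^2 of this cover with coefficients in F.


Ȟ^0 = 0; Ȟ^1 = Z/2; Ȟ^2 = 0

nonempty intersections:
  A12={y} A16={p} A23={v} A34={t} A45={s} A56={q}
C dims 6,6; δ0: rk 6, SNF 1^5·2
Ȟ^0: (6−6)−0=0 ⇒ 0
Ȟ^1: (6−0)−6=0 plus torsion [2] ⇒ Z/2
Ȟ^2: (0−0)−0=0 ⇒ 0


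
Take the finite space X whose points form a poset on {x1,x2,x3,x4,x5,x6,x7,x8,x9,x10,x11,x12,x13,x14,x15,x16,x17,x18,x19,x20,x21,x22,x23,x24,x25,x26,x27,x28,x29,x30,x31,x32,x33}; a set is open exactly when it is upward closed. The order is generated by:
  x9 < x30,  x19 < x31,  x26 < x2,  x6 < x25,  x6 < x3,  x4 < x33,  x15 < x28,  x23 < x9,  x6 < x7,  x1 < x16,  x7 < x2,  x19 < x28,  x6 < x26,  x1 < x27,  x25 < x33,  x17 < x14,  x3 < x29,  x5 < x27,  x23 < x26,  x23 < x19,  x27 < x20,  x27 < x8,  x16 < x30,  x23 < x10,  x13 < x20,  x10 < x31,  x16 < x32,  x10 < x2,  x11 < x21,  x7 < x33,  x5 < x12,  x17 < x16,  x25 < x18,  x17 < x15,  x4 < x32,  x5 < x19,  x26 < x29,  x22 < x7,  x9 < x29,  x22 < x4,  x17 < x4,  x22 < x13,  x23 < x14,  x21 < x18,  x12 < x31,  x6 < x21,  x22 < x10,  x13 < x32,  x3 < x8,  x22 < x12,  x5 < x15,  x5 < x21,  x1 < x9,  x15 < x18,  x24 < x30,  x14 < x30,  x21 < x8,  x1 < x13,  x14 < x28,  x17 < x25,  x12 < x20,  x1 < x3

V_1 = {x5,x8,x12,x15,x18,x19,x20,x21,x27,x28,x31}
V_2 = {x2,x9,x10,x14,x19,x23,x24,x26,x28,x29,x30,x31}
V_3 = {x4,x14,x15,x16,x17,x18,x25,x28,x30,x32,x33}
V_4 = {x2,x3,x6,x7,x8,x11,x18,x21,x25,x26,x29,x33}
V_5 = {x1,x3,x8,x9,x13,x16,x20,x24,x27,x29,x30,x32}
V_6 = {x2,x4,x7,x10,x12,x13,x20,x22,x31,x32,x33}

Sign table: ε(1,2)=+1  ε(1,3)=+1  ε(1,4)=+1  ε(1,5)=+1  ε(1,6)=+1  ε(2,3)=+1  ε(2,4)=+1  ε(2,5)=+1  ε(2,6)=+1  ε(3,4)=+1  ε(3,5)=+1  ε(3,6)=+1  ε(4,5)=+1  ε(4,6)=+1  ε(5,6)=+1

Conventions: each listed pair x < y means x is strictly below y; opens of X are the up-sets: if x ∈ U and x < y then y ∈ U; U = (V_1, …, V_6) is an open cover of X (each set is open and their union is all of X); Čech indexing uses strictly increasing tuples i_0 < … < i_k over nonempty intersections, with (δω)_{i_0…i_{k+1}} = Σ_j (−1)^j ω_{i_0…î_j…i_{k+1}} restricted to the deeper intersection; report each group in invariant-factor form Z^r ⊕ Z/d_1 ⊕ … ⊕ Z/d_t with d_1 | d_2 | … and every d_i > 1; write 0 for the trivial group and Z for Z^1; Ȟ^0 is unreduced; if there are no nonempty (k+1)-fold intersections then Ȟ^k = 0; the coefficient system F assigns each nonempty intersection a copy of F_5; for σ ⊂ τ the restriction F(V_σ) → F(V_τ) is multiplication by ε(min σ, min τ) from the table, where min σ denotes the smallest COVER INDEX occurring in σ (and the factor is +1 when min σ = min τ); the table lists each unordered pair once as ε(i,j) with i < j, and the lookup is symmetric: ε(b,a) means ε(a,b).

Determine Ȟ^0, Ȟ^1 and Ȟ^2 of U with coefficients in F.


nonempty overlaps:
  V12={x19,x28,x31} V13={x15,x18,x28} V14={x8,x18,x21} V15={x8,x20,x27} V16={x12,x20,x31} V23={x14,x28,x30} V24={x2,x26,x29} V25={x9,x24,x29,x30} V26={x2,x10,x31} V34={x18,x25,x33} V35={x16,x30,x32} V36={x4,x32,x33} V45={x3,x8,x29} V46={x2,x7,x33} V56={x13,x20,x32}
  V123={x28} V126={x31} V134={x18} V145={x8} V156={x20} V235={x30} V245={x29} V246={x2} V346={x33} V356={x32}
C dims 6,15,10; δ0: rk_F5 5; δ1: rk_F5 10
degree 0: 6−5−0 = 1 → Ȟ^0 ≅ Z/5
degree 1: 15−10−5 = 0 → Ȟ^1 ≅ 0
degree 2: 10−0−10 = 0 → Ȟ^2 ≅ 0

Ȟ^0 ≅ Z/5, Ȟ^1 ≅ 0, Ȟ^2 ≅ 0


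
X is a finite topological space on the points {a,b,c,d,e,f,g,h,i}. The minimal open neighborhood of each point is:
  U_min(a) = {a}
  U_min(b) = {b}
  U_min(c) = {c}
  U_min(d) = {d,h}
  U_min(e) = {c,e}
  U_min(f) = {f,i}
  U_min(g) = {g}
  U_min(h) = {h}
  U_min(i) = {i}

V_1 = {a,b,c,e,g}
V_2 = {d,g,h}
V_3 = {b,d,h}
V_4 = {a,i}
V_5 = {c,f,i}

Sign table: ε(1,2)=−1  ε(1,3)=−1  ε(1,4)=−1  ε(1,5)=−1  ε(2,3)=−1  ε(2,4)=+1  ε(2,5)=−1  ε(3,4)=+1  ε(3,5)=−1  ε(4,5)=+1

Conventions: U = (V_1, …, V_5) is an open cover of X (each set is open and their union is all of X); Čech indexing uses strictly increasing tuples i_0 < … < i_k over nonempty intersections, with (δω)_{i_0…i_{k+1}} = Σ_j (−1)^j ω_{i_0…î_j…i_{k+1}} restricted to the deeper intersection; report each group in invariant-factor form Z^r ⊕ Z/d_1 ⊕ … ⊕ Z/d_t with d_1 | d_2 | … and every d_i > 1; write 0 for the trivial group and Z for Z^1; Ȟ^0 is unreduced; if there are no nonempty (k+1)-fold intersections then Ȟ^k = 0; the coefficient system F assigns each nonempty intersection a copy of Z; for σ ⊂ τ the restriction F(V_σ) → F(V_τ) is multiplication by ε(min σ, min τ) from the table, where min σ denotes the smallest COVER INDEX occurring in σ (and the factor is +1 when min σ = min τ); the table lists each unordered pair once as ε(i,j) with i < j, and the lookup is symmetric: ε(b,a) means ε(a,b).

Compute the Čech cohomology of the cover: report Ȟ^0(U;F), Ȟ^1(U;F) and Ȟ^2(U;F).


Ȟ^0(U;F) ≅ 0, Ȟ^1(U;F) ≅ Z ⊕ Z/2, Ȟ^2(U;F) ≅ 0

intersection data:
  V12={g} V13={b} V14={a} V15={c} V23={d,h} V45={i}
C dims 5,6; δ0: rk 5, SNF 1^4·2
Ȟ^0 = (5 − 5) − 0 = 0, so Ȟ^0 ≅ 0
Ȟ^1 = (6 − 0) − 5 = 1 plus torsion [2], so Ȟ^1 ≅ Z ⊕ Z/2
Ȟ^2 = (0 − 0) − 0 = 0, so Ȟ^2 ≅ 0


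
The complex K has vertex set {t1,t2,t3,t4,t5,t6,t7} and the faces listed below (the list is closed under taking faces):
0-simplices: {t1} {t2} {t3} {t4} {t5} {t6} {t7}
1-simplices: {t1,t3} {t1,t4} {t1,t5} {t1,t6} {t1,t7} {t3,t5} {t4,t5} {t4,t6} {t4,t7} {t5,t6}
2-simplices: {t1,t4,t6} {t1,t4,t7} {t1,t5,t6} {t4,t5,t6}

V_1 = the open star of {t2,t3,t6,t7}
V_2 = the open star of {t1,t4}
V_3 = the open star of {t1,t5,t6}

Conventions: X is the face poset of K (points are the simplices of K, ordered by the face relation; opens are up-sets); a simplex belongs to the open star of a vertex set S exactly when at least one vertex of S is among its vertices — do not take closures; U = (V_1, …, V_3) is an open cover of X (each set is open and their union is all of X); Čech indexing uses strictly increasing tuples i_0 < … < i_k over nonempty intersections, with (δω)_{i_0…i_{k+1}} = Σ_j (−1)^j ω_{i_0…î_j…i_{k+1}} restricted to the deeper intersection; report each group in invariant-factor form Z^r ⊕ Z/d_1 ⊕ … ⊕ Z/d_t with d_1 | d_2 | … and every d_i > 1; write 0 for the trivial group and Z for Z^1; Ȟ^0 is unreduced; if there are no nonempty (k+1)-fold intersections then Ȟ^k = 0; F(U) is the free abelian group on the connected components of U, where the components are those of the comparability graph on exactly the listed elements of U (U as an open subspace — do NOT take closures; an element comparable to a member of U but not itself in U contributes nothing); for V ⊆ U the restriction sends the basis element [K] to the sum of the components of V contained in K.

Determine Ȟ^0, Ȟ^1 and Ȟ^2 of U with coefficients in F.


Ȟ^0 = Z^2; Ȟ^1 = Z; Ȟ^2 = 0

nerve simplices:
  V1={{t2},{t3},{t6},{t7},{t1,t3},{t1,t6},{t1,t7},{t3,t5},{t4,t6},{t4,t7},{t5,t6},{t1,t4,t6},{t1,t4,t7},{t1,t5,t6},{t4,t5,t6}} V2={{t1},{t4},{t1,t3},{t1,t4},{t1,t5},{t1,t6},{t1,t7},{t4,t5},{t4,t6},{t4,t7},{t1,t4,t6},{t1,t4,t7},{t1,t5,t6},{t4,t5,t6}} V3={{t1},{t5},{t6},{t1,t3},{t1,t4},{t1,t5},{t1,t6},{t1,t7},{t3,t5},{t4,t5},{t4,t6},{t5,t6},{t1,t4,t6},{t1,t4,t7},{t1,t5,t6},{t4,t5,t6}}
  V12={{t1,t3},{t1,t6},{t1,t7},{t4,t6},{t4,t7},{t1,t4,t6},{t1,t4,t7},{t1,t5,t6},{t4,t5,t6}} V13={{t6},{t1,t3},{t1,t6},{t1,t7},{t3,t5},{t4,t6},{t5,t6},{t1,t4,t6},{t1,t4,t7},{t1,t5,t6},{t4,t5,t6}} V23={{t1},{t1,t3},{t1,t4},{t1,t5},{t1,t6},{t1,t7},{t4,t5},{t4,t6},{t1,t4,t6},{t1,t4,t7},{t1,t5,t6},{t4,t5,t6}}
  V123={{t1,t3},{t1,t6},{t1,t7},{t4,t6},{t1,t4,t6},{t1,t4,t7},{t1,t5,t6},{t4,t5,t6}}
components per intersection:
  V1: {{t2}} {{t3},{t1,t3},{t3,t5}} {{t6},{t1,t6},{t4,t6},{t5,t6},{t1,t4,t6},{t1,t5,t6},{t4,t5,t6}} {{t7},{t1,t7},{t4,t7},{t1,t4,t7}}
  V2: {{t1},{t4},{t1,t3},{t1,t4},{t1,t5},{t1,t6},{t1,t7},{t4,t5},{t4,t6},{t4,t7},{t1,t4,t6},{t1,t4,t7},{t1,t5,t6},{t4,t5,t6}}
  V3: {{t1},{t5},{t6},{t1,t3},{t1,t4},{t1,t5},{t1,t6},{t1,t7},{t3,t5},{t4,t5},{t4,t6},{t5,t6},{t1,t4,t6},{t1,t4,t7},{t1,t5,t6},{t4,t5,t6}}
  V12: {{t1,t3}} {{t1,t6},{t4,t6},{t1,t4,t6},{t1,t5,t6},{t4,t5,t6}} {{t1,t7},{t4,t7},{t1,t4,t7}}
  V13: {{t6},{t1,t6},{t4,t6},{t5,t6},{t1,t4,t6},{t1,t5,t6},{t4,t5,t6}} {{t1,t3}} {{t1,t7},{t1,t4,t7}} {{t3,t5}}
  V23: {{t1},{t1,t3},{t1,t4},{t1,t5},{t1,t6},{t1,t7},{t4,t5},{t4,t6},{t1,t4,t6},{t1,t4,t7},{t1,t5,t6},{t4,t5,t6}}
  V123: {{t1,t3}} {{t1,t6},{t4,t6},{t1,t4,t6},{t1,t5,t6},{t4,t5,t6}} {{t1,t7},{t1,t4,t7}}
C dims 6,8,3; δ0: rk 4, SNF 1^4; δ1: rk 3, SNF 1^3
degree 0: 6−4−0 = 2 → Ȟ^0 ≅ Z^2
degree 1: 8−3−4 = 1 → Ȟ^1 ≅ Z
degree 2: 3−0−3 = 0 → Ȟ^2 ≅ 0


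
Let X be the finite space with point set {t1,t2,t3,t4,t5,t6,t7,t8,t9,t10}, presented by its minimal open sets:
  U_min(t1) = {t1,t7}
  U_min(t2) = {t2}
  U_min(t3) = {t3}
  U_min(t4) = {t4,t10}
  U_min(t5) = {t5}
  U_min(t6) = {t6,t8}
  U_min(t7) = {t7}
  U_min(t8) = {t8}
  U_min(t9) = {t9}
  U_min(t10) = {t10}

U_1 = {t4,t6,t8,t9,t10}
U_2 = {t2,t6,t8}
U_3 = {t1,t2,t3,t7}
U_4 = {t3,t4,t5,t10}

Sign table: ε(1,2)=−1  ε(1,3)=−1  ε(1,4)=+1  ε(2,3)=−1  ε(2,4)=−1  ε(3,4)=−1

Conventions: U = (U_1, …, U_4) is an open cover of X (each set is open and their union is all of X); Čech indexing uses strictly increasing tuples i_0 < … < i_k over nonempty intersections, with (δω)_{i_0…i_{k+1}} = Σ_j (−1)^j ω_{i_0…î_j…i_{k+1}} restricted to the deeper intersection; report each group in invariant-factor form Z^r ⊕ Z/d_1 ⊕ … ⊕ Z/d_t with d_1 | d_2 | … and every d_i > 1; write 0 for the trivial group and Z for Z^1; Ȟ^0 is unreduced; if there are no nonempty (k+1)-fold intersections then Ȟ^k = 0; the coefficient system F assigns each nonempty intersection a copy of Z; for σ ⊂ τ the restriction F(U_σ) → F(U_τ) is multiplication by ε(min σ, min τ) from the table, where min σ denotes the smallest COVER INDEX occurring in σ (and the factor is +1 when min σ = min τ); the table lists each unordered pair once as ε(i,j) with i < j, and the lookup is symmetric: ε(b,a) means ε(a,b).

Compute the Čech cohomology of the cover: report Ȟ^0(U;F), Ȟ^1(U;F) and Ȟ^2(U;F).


intersection data:
  U12={t6,t8} U14={t4,t10} U23={t2} U34={t3}
C dims 4,4; δ0: rk 4, SNF 1^3·2
Ȟ^0 = (4 − 4) − 0 = 0, so Ȟ^0 ≅ 0
Ȟ^1 = (4 − 0) − 4 = 0 plus torsion [2], so Ȟ^1 ≅ Z/2
Ȟ^2 = (0 − 0) − 0 = 0, so Ȟ^2 ≅ 0

Ȟ^0 = 0; Ȟ^1 = Z/2; Ȟ^2 = 0


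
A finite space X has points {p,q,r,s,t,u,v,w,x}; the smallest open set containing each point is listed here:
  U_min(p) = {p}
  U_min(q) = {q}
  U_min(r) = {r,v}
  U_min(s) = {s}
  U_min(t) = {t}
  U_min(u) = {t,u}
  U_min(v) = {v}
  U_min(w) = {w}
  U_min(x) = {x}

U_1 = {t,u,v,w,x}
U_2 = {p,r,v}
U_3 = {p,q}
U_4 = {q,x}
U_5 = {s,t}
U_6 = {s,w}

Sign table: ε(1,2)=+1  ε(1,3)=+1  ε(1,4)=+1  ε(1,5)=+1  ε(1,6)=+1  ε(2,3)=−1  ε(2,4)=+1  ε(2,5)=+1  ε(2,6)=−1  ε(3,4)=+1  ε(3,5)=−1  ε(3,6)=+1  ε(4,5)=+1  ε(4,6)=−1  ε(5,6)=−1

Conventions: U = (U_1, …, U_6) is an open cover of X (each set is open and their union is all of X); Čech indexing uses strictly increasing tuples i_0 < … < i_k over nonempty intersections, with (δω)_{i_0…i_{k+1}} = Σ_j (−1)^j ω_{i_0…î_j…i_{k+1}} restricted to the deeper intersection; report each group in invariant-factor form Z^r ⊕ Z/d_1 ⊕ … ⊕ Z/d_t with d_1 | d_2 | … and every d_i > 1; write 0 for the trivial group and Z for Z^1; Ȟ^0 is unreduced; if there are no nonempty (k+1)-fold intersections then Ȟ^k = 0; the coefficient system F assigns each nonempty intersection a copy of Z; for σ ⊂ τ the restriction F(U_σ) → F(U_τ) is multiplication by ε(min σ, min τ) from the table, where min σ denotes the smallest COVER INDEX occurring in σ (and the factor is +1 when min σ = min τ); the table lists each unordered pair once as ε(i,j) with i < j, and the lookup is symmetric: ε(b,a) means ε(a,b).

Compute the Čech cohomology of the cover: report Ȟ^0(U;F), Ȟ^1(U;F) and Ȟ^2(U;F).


cover nerve:
  U12={v} U14={x} U15={t} U16={w} U23={p} U34={q} U56={s}
C dims 6,7; δ0: rk 6, SNF 1^5·2
Ȟ^0: (6−6)−0=0 ⇒ 0
Ȟ^1: (7−0)−6=1 plus torsion [2] ⇒ Z ⊕ Z/2
Ȟ^2: (0−0)−0=0 ⇒ 0

Ȟ^0(U;F) ≅ 0,  Ȟ^1(U;F) ≅ Z ⊕ Z/2,  Ȟ^2(U;F) ≅ 0


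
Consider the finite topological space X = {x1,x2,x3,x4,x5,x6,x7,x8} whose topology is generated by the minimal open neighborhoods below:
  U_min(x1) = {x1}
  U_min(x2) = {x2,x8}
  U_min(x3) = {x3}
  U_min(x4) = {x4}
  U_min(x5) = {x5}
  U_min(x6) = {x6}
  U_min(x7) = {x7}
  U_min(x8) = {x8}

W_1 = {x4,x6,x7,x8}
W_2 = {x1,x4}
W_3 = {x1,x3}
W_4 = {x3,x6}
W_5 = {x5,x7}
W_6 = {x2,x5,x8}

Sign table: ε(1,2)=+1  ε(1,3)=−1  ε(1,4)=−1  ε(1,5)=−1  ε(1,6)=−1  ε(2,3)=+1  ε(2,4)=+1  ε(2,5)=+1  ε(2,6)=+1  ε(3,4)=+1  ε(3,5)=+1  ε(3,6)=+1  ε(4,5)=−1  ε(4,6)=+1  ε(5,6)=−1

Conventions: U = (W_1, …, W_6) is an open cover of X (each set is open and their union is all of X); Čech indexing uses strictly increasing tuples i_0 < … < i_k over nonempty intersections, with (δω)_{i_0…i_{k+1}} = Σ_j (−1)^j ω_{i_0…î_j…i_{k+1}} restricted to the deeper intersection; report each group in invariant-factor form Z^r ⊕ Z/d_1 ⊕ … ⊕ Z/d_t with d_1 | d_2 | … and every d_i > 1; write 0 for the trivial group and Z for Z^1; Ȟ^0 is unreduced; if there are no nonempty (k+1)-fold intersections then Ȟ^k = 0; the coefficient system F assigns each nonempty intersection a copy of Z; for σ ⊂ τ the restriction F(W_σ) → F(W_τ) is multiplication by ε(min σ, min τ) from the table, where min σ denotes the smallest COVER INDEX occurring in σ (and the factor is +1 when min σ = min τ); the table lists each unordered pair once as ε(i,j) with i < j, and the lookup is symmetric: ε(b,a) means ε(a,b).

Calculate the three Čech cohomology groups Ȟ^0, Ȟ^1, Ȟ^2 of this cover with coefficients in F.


cover nerve:
  W12={x4} W14={x6} W15={x7} W16={x8} W23={x1} W34={x3} W56={x5}
C dims 6,7; δ0: rk 6, SNF 1^5·2
Ȟ^0: (6−6)−0=0 ⇒ 0
Ȟ^1: (7−0)−6=1 plus torsion [2] ⇒ Z ⊕ Z/2
Ȟ^2: (0−0)−0=0 ⇒ 0

Ȟ^0 ≅ 0,  Ȟ^1 ≅ Z ⊕ Z/2,  Ȟ^2 ≅ 0


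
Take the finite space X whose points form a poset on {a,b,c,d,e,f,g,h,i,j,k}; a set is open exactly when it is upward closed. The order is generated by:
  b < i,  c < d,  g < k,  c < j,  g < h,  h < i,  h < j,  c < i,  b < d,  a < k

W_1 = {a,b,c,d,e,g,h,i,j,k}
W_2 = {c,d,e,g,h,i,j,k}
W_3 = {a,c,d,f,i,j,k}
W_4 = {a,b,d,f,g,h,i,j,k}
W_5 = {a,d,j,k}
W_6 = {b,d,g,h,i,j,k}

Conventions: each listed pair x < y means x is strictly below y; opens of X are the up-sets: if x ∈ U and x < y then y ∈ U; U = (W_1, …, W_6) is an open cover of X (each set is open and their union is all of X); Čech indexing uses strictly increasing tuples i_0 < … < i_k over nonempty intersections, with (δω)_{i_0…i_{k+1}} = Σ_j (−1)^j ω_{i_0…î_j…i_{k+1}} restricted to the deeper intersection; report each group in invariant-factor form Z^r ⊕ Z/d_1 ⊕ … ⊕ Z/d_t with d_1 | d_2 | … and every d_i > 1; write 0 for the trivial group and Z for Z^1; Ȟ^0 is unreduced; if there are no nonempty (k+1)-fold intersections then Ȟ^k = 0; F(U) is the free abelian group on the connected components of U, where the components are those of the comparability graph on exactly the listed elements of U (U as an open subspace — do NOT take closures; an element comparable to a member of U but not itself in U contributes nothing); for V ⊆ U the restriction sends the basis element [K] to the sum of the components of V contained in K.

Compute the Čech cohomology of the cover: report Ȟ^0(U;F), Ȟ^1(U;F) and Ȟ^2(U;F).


Ȟ^0 ≅ Z^3, Ȟ^1 ≅ 0 and Ȟ^2 ≅ 0

nonempty intersections:
  W12={c,d,e,g,h,i,j,k} W13={a,c,d,i,j,k} W14={a,b,d,g,h,i,j,k} W15={a,d,j,k} W16={b,d,g,h,i,j,k} W23={c,d,i,j,k} W24={d,g,h,i,j,k} W25={d,j,k} W26={d,g,h,i,j,k} W34={a,d,f,i,j,k} W35={a,d,j,k} W36={d,i,j,k} W45={a,d,j,k} W46={b,d,g,h,i,j,k} W56={d,j,k}
  W123={c,d,i,j,k} W124={d,g,h,i,j,k} W125={d,j,k} W126={d,g,h,i,j,k} W134={a,d,i,j,k} W135={a,d,j,k} W136={d,i,j,k} W145={a,d,j,k} W146={b,d,g,h,i,j,k} W156={d,j,k} W234={d,i,j,k} W235={d,j,k} W236={d,i,j,k} W245={d,j,k} W246={d,g,h,i,j,k} W256={d,j,k} W345={a,d,j,k} W346={d,i,j,k} W356={d,j,k} W456={d,j,k}
  W1234={d,i,j,k} W1235={d,j,k} W1236={d,i,j,k} W1245={d,j,k} W1246={d,g,h,i,j,k} W1256={d,j,k} W1345={a,d,j,k} W1346={d,i,j,k} W1356={d,j,k} W1456={d,j,k} W2345={d,j,k} W2346={d,i,j,k} W2356={d,j,k} W2456={d,j,k} W3456={d,j,k}
  W12345={d,j,k} W12346={d,i,j,k} W12356={d,j,k} W12456={d,j,k} W13456={d,j,k} W23456={d,j,k}
  W123456={d,j,k}
components per intersection:
  W1: {a,b,c,d,g,h,i,j,k} {e}
  W2: {c,d,g,h,i,j,k} {e}
  W3: {a,k} {c,d,i,j} {f}
  W4: {a,b,d,g,h,i,j,k} {f}
  W5: {a,k} {d} {j}
  W6: {b,d,g,h,i,j,k}
  W12: {c,d,g,h,i,j,k} {e}
  W13: {a,k} {c,d,i,j}
  W14: {a,b,d,g,h,i,j,k}
  W15: {a,k} {d} {j}
  W16: {b,d,g,h,i,j,k}
  W23: {c,d,i,j} {k}
  W24: {d} {g,h,i,j,k}
  W25: {d} {j} {k}
  W26: {d} {g,h,i,j,k}
  W34: {a,k} {d} {f} {i} {j}
  W35: {a,k} {d} {j}
  W36: {d} {i} {j} {k}
  W45: {a,k} {d} {j}
  W46: {b,d,g,h,i,j,k}
  W56: {d} {j} {k}
  W123: {c,d,i,j} {k}
  W124: {d} {g,h,i,j,k}
  W125: {d} {j} {k}
  W126: {d} {g,h,i,j,k}
  W134: {a,k} {d} {i} {j}
  W135: {a,k} {d} {j}
  W136: {d} {i} {j} {k}
  W145: {a,k} {d} {j}
  W146: {b,d,g,h,i,j,k}
  W156: {d} {j} {k}
  W234: {d} {i} {j} {k}
  W235: {d} {j} {k}
  W236: {d} {i} {j} {k}
  W245: {d} {j} {k}
  W246: {d} {g,h,i,j,k}
  W256: {d} {j} {k}
  W345: {a,k} {d} {j}
  W346: {d} {i} {j} {k}
  W356: {d} {j} {k}
  W456: {d} {j} {k}
  W1234: {d} {i} {j} {k}
  W1235: {d} {j} {k}
  W1236: {d} {i} {j} {k}
  W1245: {d} {j} {k}
  W1246: {d} {g,h,i,j,k}
  W1256: {d} {j} {k}
  W1345: {a,k} {d} {j}
  W1346: {d} {i} {j} {k}
  W1356: {d} {j} {k}
  W1456: {d} {j} {k}
  W2345: {d} {j} {k}
  W2346: {d} {i} {j} {k}
  W2356: {d} {j} {k}
  W2456: {d} {j} {k}
  W3456: {d} {j} {k}
  W12345: {d} {j} {k}
  W12346: {d} {i} {j} {k}
  W12356: {d} {j} {k}
  W12456: {d} {j} {k}
  W13456: {d} {j} {k}
  W23456: {d} {j} {k}
  W123456: {d} {j} {k}
C dims 13,37,59,48; δ0: rk 10, SNF 1^10; δ1: rk 27, SNF 1^27; δ2: rk 32, SNF 1^32
Ȟ^0: (13−10)−0=3 ⇒ Z^3
Ȟ^1: (37−27)−10=0 ⇒ 0
Ȟ^2: (59−32)−27=0 ⇒ 0


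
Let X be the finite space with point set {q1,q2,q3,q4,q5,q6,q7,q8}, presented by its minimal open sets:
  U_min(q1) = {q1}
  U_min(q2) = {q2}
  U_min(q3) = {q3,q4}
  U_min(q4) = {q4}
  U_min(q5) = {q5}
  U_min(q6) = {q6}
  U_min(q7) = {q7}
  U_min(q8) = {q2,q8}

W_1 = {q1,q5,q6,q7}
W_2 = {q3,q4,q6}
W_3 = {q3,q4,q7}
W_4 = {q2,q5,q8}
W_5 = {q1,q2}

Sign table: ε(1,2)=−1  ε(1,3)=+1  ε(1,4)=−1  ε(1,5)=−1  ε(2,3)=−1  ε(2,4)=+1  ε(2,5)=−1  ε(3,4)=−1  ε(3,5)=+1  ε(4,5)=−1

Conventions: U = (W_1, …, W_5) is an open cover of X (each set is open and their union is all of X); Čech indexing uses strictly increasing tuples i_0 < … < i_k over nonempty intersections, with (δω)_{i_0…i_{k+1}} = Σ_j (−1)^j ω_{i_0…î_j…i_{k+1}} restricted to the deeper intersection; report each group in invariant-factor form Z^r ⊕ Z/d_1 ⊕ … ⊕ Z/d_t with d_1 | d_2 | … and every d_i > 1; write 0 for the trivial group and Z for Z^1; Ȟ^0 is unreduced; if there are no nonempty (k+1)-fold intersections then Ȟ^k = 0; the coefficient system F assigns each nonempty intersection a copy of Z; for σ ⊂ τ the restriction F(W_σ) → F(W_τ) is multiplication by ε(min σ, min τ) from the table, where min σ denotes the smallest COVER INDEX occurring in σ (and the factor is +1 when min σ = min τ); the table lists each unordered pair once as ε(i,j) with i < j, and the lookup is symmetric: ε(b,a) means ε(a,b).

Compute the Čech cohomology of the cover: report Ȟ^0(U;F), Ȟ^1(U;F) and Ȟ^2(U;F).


intersection data:
  W12={q6} W13={q7} W14={q5} W15={q1} W23={q3,q4} W45={q2}
C dims 5,6; δ0: rk 5, SNF 1^4·2
Ȟ^0 = (5 − 5) − 0 = 0, so Ȟ^0 ≅ 0
Ȟ^1 = (6 − 0) − 5 = 1 plus torsion [2], so Ȟ^1 ≅ Z ⊕ Z/2
Ȟ^2 = (0 − 0) − 0 = 0, so Ȟ^2 ≅ 0

Ȟ^0 = 0, Ȟ^1 = Z ⊕ Z/2, Ȟ^2 = 0


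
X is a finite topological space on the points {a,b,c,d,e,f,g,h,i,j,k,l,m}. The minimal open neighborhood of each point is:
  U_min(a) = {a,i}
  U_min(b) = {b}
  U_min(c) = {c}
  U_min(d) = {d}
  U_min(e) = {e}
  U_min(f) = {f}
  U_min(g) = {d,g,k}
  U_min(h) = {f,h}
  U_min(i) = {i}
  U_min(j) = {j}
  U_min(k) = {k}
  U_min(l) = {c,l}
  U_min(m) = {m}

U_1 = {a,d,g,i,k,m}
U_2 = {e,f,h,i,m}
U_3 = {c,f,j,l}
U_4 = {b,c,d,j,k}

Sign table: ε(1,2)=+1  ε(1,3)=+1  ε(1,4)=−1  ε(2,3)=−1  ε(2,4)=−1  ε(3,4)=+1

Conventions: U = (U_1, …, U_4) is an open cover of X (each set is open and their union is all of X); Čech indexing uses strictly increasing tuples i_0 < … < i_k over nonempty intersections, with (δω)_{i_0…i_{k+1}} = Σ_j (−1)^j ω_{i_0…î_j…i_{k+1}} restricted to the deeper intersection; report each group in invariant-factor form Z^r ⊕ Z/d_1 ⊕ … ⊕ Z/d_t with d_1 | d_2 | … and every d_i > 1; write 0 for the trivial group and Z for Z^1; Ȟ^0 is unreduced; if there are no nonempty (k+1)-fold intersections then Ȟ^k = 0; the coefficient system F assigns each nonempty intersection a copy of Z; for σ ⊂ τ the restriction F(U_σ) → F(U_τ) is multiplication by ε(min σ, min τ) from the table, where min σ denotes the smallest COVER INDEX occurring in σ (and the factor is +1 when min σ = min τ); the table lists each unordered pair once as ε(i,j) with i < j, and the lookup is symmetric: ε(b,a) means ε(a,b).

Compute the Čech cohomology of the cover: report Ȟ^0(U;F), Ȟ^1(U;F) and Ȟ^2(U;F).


intersection data:
  U12={i,m} U14={d,k} U23={f} U34={c,j}
C dims 4,4; δ0: rk 3, SNF 1^3
Ȟ^0 = (4 − 3) − 0 = 1, so Ȟ^0 ≅ Z
Ȟ^1 = (4 − 0) − 3 = 1, so Ȟ^1 ≅ Z
Ȟ^2 = (0 − 0) − 0 = 0, so Ȟ^2 ≅ 0

Ȟ^0(U;F) ≅ Z, Ȟ^1(U;F) ≅ Z, Ȟ^2(U;F) ≅ 0


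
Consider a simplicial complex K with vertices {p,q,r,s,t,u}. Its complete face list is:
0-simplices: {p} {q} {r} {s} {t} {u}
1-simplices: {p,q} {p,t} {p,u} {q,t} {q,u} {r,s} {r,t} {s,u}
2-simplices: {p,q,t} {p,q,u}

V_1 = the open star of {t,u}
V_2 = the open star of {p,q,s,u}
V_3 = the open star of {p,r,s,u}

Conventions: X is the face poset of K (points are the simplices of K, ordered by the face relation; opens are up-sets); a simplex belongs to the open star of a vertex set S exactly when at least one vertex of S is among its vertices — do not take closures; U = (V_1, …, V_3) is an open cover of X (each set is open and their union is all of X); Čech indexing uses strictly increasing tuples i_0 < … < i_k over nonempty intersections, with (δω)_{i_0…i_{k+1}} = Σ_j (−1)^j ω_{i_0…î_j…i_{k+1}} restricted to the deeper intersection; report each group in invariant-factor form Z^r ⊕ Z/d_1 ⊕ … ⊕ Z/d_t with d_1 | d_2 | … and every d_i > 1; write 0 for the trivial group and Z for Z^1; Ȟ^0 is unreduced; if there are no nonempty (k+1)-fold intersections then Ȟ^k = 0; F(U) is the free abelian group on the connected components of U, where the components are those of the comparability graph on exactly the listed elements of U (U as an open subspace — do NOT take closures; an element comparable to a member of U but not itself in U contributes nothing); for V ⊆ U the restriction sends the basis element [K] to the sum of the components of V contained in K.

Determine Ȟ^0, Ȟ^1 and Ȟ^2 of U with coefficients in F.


intersection data:
  V1={{t},{u},{p,t},{p,u},{q,t},{q,u},{r,t},{s,u},{p,q,t},{p,q,u}} V2={{p},{q},{s},{u},{p,q},{p,t},{p,u},{q,t},{q,u},{r,s},{s,u},{p,q,t},{p,q,u}} V3={{p},{r},{s},{u},{p,q},{p,t},{p,u},{q,u},{r,s},{r,t},{s,u},{p,q,t},{p,q,u}}
  V12={{u},{p,t},{p,u},{q,t},{q,u},{s,u},{p,q,t},{p,q,u}} V13={{u},{p,t},{p,u},{q,u},{r,t},{s,u},{p,q,t},{p,q,u}} V23={{p},{s},{u},{p,q},{p,t},{p,u},{q,u},{r,s},{s,u},{p,q,t},{p,q,u}}
  V123={{u},{p,t},{p,u},{q,u},{s,u},{p,q,t},{p,q,u}}
components per intersection:
  V1: {{t},{p,t},{q,t},{r,t},{p,q,t}} {{u},{p,u},{q,u},{s,u},{p,q,u}}
  V2: {{p},{q},{s},{u},{p,q},{p,t},{p,u},{q,t},{q,u},{r,s},{s,u},{p,q,t},{p,q,u}}
  V3: {{p},{r},{s},{u},{p,q},{p,t},{p,u},{q,u},{r,s},{r,t},{s,u},{p,q,t},{p,q,u}}
  V12: {{u},{p,u},{q,u},{s,u},{p,q,u}} {{p,t},{q,t},{p,q,t}}
  V13: {{u},{p,u},{q,u},{s,u},{p,q,u}} {{p,t},{p,q,t}} {{r,t}}
  V23: {{p},{s},{u},{p,q},{p,t},{p,u},{q,u},{r,s},{s,u},{p,q,t},{p,q,u}}
  V123: {{u},{p,u},{q,u},{s,u},{p,q,u}} {{p,t},{p,q,t}}
C dims 4,6,2; δ0: rk 3, SNF 1^3; δ1: rk 2, SNF 1^2
Ȟ^0 = (4 − 3) − 0 = 1, so Ȟ^0 ≅ Z
Ȟ^1 = (6 − 2) − 3 = 1, so Ȟ^1 ≅ Z
Ȟ^2 = (2 − 0) − 2 = 0, so Ȟ^2 ≅ 0

Ȟ^0 = Z, Ȟ^1 = Z and Ȟ^2 = 0


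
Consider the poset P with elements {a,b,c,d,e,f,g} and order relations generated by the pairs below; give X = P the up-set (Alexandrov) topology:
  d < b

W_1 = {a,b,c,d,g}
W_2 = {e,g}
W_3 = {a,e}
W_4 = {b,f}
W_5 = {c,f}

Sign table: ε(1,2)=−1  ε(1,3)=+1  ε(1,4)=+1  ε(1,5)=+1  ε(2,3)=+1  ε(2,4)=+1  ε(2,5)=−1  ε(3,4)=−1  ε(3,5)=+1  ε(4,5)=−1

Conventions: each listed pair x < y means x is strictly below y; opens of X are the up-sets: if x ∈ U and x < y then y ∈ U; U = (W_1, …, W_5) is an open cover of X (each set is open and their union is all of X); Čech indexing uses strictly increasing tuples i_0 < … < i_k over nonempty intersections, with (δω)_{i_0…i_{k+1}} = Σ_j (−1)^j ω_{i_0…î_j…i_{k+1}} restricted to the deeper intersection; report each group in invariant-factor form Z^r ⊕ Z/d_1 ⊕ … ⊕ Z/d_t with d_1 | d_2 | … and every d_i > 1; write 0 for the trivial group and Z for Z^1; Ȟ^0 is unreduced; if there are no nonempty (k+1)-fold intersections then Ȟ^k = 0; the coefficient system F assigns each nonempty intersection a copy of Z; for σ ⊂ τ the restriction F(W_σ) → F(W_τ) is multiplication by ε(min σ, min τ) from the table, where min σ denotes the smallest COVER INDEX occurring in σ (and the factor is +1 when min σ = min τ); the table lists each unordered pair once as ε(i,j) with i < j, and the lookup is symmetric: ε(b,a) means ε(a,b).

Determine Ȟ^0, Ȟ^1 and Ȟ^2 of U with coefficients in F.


Ȟ^0(U;F) ≅ 0, Ȟ^1(U;F) ≅ Z ⊕ Z/2 and Ȟ^2(U;F) ≅ 0

nerve of the cover:
  W12={g} W13={a} W14={b} W15={c} W23={e} W45={f}
C dims 5,6; δ0: rk 5, SNF 1^4·2
Ȟ^0 = (5 − 5) − 0 = 0, so Ȟ^0 ≅ 0
Ȟ^1 = (6 − 0) − 5 = 1 plus torsion [2], so Ȟ^1 ≅ Z ⊕ Z/2
Ȟ^2 = (0 − 0) − 0 = 0, so Ȟ^2 ≅ 0


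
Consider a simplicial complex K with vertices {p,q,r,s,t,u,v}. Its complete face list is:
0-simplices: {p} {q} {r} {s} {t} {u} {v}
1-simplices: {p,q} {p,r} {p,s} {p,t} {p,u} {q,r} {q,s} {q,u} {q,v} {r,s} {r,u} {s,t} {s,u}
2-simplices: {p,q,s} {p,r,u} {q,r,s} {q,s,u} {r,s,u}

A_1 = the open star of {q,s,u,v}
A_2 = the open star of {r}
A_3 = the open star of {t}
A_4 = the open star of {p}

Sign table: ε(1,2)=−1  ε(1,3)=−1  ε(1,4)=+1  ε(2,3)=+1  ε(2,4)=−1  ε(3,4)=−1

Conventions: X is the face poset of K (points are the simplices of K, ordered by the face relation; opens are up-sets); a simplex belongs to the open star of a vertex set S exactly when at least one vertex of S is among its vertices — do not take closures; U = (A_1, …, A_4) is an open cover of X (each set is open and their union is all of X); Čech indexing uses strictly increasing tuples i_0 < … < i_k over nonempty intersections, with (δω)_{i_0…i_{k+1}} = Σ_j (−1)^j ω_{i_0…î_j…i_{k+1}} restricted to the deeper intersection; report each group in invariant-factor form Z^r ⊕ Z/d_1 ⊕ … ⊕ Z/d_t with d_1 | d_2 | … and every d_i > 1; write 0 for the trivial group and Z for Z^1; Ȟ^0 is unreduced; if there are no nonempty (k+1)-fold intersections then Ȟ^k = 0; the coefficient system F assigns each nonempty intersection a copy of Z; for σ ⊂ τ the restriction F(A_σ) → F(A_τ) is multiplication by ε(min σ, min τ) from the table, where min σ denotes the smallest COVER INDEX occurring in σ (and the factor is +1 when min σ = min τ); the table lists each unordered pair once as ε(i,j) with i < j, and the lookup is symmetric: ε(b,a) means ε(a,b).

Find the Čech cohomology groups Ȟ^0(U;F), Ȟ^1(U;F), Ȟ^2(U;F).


nerve simplices:
  A1={{q},{s},{u},{v},{p,q},{p,s},{p,u},{q,r},{q,s},{q,u},{q,v},{r,s},{r,u},{s,t},{s,u},{p,q,s},{p,r,u},{q,r,s},{q,s,u},{r,s,u}} A2={{r},{p,r},{q,r},{r,s},{r,u},{p,r,u},{q,r,s},{r,s,u}} A3={{t},{p,t},{s,t}} A4={{p},{p,q},{p,r},{p,s},{p,t},{p,u},{p,q,s},{p,r,u}}
  A12={{q,r},{r,s},{r,u},{p,r,u},{q,r,s},{r,s,u}} A13={{s,t}} A14={{p,q},{p,s},{p,u},{p,q,s},{p,r,u}} A24={{p,r},{p,r,u}} A34={{p,t}}
  A124={{p,r,u}}
C dims 4,5,1; δ0: rk 3, SNF 1^3; δ1: rk 1, SNF 1^1
degree 0: 4−3−0 = 1 → Ȟ^0 ≅ Z
degree 1: 5−1−3 = 1 → Ȟ^1 ≅ Z
degree 2: 1−0−1 = 0 → Ȟ^2 ≅ 0

Ȟ^0 = Z, Ȟ^1 = Z, Ȟ^2 = 0


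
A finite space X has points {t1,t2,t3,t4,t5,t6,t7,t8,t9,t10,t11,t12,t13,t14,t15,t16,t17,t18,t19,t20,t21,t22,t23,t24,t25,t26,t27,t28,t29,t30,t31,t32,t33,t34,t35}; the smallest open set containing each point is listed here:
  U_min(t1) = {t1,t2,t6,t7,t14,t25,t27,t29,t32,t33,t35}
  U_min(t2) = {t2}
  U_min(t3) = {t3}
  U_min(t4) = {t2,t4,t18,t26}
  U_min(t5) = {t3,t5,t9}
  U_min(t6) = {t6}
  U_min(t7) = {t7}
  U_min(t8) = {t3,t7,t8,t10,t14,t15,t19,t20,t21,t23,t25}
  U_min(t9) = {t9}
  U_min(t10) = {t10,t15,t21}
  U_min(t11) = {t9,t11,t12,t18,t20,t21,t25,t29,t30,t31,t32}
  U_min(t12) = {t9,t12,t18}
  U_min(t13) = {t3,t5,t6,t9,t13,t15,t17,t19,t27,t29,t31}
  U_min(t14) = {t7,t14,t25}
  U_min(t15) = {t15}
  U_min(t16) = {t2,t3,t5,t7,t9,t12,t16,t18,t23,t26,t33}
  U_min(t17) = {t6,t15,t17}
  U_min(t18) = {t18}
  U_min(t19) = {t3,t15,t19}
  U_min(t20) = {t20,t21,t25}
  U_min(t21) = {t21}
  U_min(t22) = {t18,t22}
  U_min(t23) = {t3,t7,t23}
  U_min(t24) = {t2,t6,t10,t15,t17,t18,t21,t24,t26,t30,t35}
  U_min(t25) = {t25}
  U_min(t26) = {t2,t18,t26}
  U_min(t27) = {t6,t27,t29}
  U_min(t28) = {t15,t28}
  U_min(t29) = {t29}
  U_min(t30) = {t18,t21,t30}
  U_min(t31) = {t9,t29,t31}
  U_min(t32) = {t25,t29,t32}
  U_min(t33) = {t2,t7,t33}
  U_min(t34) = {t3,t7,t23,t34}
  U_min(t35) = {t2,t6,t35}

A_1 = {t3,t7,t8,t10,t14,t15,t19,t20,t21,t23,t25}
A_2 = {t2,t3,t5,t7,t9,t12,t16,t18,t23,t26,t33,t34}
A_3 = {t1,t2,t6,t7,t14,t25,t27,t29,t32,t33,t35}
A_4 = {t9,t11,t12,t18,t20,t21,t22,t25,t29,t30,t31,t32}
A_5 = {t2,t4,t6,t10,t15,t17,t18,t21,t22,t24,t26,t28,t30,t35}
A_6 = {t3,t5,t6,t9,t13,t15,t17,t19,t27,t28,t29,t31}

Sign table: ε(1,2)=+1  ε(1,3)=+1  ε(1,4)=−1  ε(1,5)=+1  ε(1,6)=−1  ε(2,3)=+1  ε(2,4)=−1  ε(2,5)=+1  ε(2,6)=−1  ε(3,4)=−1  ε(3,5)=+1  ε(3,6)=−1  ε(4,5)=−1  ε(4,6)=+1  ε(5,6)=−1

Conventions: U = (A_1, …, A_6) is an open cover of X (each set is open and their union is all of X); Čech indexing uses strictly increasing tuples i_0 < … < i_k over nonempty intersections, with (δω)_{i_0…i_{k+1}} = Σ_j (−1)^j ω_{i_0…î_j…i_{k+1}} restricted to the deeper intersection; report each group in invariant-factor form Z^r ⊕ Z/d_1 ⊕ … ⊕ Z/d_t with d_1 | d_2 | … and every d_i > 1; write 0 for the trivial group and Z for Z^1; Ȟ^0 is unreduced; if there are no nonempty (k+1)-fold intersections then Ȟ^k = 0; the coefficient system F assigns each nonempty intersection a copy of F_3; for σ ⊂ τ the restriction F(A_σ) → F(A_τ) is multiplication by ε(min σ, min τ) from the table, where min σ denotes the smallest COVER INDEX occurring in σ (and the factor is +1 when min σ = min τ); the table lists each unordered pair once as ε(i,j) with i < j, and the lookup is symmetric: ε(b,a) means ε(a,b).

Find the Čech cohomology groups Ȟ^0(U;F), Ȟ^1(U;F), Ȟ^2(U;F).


cover nerve:
  A12={t3,t7,t23} A13={t7,t14,t25} A14={t20,t21,t25} A15={t10,t15,t21} A16={t3,t15,t19} A23={t2,t7,t33} A24={t9,t12,t18} A25={t2,t18,t26} A26={t3,t5,t9} A34={t25,t29,t32} A35={t2,t6,t35} A36={t6,t27,t29} A45={t18,t21,t22,t30} A46={t9,t29,t31} A56={t6,t15,t17,t28}
  A123={t7} A126={t3} A134={t25} A145={t21} A156={t15} A235={t2} A245={t18} A246={t9} A346={t29} A356={t6}
C dims 6,15,10; δ0: rk_F3 5; δ1: rk_F3 10
Ȟ^0: (6−5)−0=1 ⇒ Z/3
Ȟ^1: (15−10)−5=0 ⇒ 0
Ȟ^2: (10−0)−10=0 ⇒ 0

Ȟ^0(U;F) ≅ Z/3,  Ȟ^1(U;F) ≅ 0,  Ȟ^2(U;F) ≅ 0
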